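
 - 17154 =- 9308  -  7846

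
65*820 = 53300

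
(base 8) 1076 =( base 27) l7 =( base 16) 23e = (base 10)574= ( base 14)2D0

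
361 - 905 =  - 544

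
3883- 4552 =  - 669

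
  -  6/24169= -1  +  24163/24169 = -0.00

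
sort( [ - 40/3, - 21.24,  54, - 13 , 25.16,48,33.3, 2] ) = [ - 21.24, - 40/3, - 13,2,25.16, 33.3,48,  54]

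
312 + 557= 869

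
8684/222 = 4342/111=39.12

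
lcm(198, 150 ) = 4950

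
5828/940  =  31/5 =6.20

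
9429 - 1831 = 7598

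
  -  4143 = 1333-5476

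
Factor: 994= 2^1 *7^1*71^1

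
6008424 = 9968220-3959796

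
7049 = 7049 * 1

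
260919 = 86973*3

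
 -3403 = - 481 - 2922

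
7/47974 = 7/47974 = 0.00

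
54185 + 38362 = 92547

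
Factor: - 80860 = -2^2 * 5^1*13^1* 311^1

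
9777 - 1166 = 8611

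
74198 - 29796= 44402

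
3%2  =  1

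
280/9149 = 40/1307 = 0.03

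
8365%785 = 515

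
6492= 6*1082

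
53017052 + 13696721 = 66713773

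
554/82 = 6+31/41  =  6.76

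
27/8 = 3  +  3/8 =3.38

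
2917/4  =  2917/4 = 729.25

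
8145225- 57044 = 8088181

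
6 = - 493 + 499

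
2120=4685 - 2565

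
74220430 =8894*8345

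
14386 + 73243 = 87629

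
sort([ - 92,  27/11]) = [ - 92, 27/11] 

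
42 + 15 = 57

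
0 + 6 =6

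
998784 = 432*2312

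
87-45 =42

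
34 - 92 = -58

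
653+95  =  748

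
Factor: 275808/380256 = 169/233 = 13^2 * 233^( - 1) 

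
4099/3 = 4099/3 = 1366.33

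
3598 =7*514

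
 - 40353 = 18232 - 58585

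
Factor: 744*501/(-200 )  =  -3^2 * 5^( - 2)*31^1*  167^1 = -46593/25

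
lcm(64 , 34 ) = 1088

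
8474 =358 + 8116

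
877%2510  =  877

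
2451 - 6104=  - 3653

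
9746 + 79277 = 89023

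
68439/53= 1291+16/53 = 1291.30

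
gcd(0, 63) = 63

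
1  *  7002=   7002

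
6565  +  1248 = 7813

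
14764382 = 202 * 73091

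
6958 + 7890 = 14848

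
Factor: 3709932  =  2^2*3^1 * 101^1*3061^1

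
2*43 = 86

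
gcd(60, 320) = 20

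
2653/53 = 50 + 3/53 = 50.06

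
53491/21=53491/21  =  2547.19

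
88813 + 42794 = 131607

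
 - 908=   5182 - 6090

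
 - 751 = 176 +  - 927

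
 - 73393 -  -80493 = 7100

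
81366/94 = 40683/47  =  865.60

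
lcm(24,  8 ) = 24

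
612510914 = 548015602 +64495312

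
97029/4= 24257 + 1/4=24257.25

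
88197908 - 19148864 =69049044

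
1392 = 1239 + 153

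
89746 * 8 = 717968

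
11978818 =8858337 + 3120481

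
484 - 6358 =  - 5874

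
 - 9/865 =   -  9/865 = -  0.01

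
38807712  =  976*39762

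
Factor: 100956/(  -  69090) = - 358/245 = - 2^1*5^(-1)*7^ ( - 2)*179^1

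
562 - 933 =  - 371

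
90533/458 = 90533/458 = 197.67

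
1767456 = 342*5168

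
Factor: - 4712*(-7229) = 34063048 = 2^3*19^1*31^1*7229^1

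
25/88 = 25/88 = 0.28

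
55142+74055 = 129197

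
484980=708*685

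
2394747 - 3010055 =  - 615308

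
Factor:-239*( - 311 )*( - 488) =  - 36272552 = - 2^3*61^1 * 239^1*311^1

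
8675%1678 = 285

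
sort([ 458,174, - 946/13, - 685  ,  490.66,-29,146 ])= [ - 685, - 946/13, - 29,146, 174, 458,490.66 ]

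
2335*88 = 205480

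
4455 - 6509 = -2054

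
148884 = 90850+58034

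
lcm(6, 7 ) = 42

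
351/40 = 8 +31/40 = 8.78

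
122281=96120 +26161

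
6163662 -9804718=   -  3641056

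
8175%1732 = 1247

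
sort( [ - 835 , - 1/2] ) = [-835,-1/2 ] 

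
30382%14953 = 476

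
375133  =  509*737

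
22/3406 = 11/1703 =0.01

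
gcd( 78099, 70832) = 1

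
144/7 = 20 + 4/7  =  20.57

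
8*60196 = 481568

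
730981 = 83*8807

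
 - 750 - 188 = -938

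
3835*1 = 3835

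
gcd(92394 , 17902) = 2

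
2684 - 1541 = 1143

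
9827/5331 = 1 + 4496/5331=1.84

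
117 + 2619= 2736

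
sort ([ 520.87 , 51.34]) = [51.34, 520.87]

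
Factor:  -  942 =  - 2^1*3^1 * 157^1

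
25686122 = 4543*5654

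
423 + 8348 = 8771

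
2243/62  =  36+11/62 = 36.18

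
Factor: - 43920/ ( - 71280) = 61/99= 3^(  -  2)*11^( - 1) * 61^1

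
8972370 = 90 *99693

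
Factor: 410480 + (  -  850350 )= - 2^1*5^1 * 43987^1 = - 439870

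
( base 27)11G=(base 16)304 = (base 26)13i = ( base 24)184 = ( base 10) 772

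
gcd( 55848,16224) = 312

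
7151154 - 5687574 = 1463580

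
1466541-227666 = 1238875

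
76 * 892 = 67792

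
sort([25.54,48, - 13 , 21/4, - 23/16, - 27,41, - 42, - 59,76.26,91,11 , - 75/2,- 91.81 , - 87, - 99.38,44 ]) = [-99.38, - 91.81, - 87, - 59, - 42 ,-75/2, - 27, - 13, - 23/16,21/4, 11, 25.54, 41,44,48,76.26,91]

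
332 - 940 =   -  608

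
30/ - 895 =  - 1 + 173/179 = - 0.03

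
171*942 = 161082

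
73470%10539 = 10236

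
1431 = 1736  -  305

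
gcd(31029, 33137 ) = 1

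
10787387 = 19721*547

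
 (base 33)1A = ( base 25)1i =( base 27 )1G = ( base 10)43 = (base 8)53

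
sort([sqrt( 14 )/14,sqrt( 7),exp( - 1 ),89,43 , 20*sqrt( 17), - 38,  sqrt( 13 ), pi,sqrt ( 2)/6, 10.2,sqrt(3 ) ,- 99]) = [ - 99, - 38,sqrt( 2 ) /6,sqrt( 14 ) /14,  exp( - 1),sqrt( 3 ) , sqrt(7 ),pi, sqrt( 13),10.2,43,20*sqrt( 17 ) , 89]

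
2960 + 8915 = 11875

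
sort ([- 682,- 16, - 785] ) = [ - 785, - 682, - 16]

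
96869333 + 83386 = 96952719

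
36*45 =1620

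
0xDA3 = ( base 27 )4l8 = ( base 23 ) 6di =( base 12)202b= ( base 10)3491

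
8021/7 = 8021/7= 1145.86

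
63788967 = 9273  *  6879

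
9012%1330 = 1032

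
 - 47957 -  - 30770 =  - 17187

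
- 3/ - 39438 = 1/13146 = 0.00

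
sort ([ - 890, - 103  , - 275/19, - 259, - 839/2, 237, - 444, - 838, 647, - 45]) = [ - 890 ,-838,-444 , - 839/2,-259, - 103,  -  45, - 275/19,237, 647] 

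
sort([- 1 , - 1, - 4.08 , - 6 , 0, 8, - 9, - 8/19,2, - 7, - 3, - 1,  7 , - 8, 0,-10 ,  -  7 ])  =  [ - 10 , - 9, - 8 , - 7, - 7, - 6, - 4.08,-3,  -  1, - 1, -1, - 8/19, 0, 0,2,  7  ,  8] 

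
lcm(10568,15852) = 31704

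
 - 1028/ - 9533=1028/9533 = 0.11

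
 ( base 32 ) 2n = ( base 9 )106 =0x57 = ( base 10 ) 87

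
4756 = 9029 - 4273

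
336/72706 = 168/36353 = 0.00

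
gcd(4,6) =2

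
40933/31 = 1320 + 13/31 = 1320.42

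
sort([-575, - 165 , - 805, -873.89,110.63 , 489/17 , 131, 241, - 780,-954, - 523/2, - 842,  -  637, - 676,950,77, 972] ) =[  -  954,- 873.89, - 842, - 805, - 780, - 676, - 637 , - 575, - 523/2, - 165,489/17, 77,110.63, 131,  241,950,972]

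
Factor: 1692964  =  2^2 * 7^1 * 13^1*4651^1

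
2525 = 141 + 2384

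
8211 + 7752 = 15963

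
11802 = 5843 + 5959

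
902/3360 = 451/1680 = 0.27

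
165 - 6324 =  - 6159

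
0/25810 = 0 = 0.00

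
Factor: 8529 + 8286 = 16815 =3^1*5^1*19^1*59^1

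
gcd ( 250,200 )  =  50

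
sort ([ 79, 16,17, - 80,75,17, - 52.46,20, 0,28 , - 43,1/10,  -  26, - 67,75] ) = [ - 80,-67, - 52.46, - 43,- 26,0,1/10,16,17,17,20 , 28, 75 , 75,79] 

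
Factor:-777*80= - 62160 = - 2^4*3^1*5^1*7^1 * 37^1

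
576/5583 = 192/1861  =  0.10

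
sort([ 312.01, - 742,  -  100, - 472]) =[ - 742, - 472 , - 100, 312.01] 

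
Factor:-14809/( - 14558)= 2^(- 1)*29^ ( - 1)*59^1 = 59/58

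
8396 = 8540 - 144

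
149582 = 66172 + 83410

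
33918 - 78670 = -44752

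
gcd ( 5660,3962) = 566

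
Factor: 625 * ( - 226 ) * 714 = - 100852500 = - 2^2*3^1 * 5^4*7^1 * 17^1* 113^1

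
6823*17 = 115991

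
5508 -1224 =4284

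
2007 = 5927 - 3920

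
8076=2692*3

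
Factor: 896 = 2^7 * 7^1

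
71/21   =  71/21 = 3.38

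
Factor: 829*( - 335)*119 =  - 5^1*7^1*17^1*67^1*829^1 = - 33048085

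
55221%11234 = 10285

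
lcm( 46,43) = 1978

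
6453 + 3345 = 9798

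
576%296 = 280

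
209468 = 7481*28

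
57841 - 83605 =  - 25764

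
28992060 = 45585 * 636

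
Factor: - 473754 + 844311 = 370557 = 3^2  *  11^1 * 19^1 * 197^1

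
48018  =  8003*6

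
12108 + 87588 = 99696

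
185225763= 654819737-469593974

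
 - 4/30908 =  - 1/7727  =  - 0.00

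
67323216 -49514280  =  17808936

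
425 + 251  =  676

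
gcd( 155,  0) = 155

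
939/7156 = 939/7156  =  0.13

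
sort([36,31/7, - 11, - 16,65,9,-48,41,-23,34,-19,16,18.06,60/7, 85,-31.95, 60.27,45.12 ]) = [ - 48, - 31.95,-23,-19, - 16,-11,31/7,  60/7,  9,16,  18.06 , 34, 36,  41, 45.12,60.27,65,85 ] 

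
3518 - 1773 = 1745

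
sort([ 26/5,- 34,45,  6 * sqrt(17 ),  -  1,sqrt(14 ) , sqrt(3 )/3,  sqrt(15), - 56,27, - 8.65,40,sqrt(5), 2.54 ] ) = [ - 56, - 34, - 8.65, - 1,sqrt(  3 ) /3, sqrt( 5 ), 2.54,sqrt( 14), sqrt (15 ),26/5, 6 * sqrt ( 17), 27, 40,  45]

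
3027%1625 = 1402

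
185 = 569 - 384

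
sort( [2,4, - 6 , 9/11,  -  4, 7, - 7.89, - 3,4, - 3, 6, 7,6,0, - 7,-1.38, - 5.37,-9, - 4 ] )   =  [ - 9,-7.89, - 7,  -  6, - 5.37, - 4, - 4, -3, - 3, -1.38,0, 9/11, 2, 4 , 4,6, 6, 7, 7 ] 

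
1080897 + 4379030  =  5459927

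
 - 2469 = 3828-6297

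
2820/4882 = 1410/2441 = 0.58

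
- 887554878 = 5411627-892966505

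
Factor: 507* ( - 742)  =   - 376194 = - 2^1*3^1*7^1*13^2*53^1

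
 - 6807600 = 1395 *(-4880 )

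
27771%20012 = 7759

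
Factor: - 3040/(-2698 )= 2^4 * 5^1*71^( - 1) = 80/71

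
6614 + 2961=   9575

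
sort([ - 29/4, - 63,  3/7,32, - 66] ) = [  -  66,- 63,-29/4 , 3/7  ,  32 ] 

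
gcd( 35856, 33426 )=54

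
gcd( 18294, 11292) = 6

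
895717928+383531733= 1279249661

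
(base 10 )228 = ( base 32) 74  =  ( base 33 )6U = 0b11100100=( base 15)103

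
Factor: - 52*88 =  - 2^5*11^1*13^1 =- 4576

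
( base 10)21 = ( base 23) L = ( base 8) 25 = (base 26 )l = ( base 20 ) 11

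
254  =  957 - 703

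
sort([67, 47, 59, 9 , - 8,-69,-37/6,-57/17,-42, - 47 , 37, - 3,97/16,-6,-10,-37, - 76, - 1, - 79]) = [-79,-76,  -  69,- 47, - 42,-37, - 10, - 8,- 37/6, - 6,-57/17,-3, -1, 97/16,9, 37,47,59,67] 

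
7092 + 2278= 9370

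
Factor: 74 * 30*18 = 39960 = 2^3*3^3 * 5^1*37^1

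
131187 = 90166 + 41021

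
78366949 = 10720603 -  - 67646346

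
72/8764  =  18/2191 = 0.01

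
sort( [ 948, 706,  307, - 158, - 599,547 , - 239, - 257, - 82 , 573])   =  [  -  599,-257, - 239, - 158, - 82, 307,547, 573, 706 , 948]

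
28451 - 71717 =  - 43266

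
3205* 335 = 1073675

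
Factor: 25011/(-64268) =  - 2^(  -  2)*3^2 * 7^1 * 397^1*16067^( - 1)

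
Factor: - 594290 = - 2^1 * 5^1*67^1*887^1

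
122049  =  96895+25154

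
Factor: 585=3^2*5^1*13^1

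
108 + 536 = 644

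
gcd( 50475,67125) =75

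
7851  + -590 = 7261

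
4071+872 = 4943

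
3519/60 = 58 + 13/20 = 58.65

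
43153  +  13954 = 57107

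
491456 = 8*61432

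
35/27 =1 + 8/27  =  1.30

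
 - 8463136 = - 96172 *88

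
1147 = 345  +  802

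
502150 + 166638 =668788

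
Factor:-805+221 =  - 2^3*73^1 = -584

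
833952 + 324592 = 1158544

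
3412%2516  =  896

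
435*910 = 395850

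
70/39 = 1 + 31/39 = 1.79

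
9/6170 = 9/6170 = 0.00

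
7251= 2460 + 4791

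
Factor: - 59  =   - 59^1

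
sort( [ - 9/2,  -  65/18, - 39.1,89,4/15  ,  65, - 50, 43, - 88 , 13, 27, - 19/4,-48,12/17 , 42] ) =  [- 88,-50,  -  48, - 39.1, - 19/4, - 9/2, - 65/18, 4/15, 12/17, 13, 27,42, 43,65, 89 ]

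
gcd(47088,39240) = 7848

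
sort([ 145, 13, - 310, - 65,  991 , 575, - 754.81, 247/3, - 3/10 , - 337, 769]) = [-754.81 , - 337, - 310, - 65 , - 3/10 , 13,  247/3, 145, 575, 769, 991]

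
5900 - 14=5886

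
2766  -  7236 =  - 4470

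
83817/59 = 83817/59 = 1420.63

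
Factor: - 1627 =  - 1627^1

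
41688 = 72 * 579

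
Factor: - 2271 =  - 3^1*757^1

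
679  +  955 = 1634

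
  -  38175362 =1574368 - 39749730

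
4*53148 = 212592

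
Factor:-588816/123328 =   -  783/164 =- 2^(-2) * 3^3 * 29^1*41^(- 1)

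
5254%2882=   2372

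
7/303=7/303=0.02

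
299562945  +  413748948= 713311893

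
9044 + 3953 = 12997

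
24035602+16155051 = 40190653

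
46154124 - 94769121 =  - 48614997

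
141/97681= 141/97681 = 0.00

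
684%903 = 684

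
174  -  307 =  - 133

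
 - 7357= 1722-9079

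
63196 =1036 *61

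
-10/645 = -1 + 127/129  =  - 0.02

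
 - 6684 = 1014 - 7698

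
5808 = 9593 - 3785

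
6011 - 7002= -991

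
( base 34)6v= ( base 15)10a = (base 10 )235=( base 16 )EB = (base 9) 281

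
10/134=5/67 = 0.07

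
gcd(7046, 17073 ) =271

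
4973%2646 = 2327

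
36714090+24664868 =61378958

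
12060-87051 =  - 74991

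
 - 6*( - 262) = 1572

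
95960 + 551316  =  647276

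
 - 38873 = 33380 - 72253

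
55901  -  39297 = 16604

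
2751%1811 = 940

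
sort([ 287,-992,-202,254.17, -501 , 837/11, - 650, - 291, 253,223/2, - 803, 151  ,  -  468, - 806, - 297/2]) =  [-992,-806, - 803, - 650, - 501, - 468, - 291, - 202, - 297/2, 837/11,223/2, 151, 253,254.17,  287]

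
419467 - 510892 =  - 91425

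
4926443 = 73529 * 67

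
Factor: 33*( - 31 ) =- 3^1 * 11^1 * 31^1 = -1023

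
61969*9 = 557721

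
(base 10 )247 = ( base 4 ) 3313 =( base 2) 11110111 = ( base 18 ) DD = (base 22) b5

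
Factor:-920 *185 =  - 2^3*5^2*23^1 * 37^1 = - 170200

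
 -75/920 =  - 15/184 = - 0.08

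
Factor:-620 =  - 2^2*5^1* 31^1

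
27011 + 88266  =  115277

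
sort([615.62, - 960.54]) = [ -960.54,615.62]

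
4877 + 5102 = 9979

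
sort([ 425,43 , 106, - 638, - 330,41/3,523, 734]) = [ - 638 , - 330, 41/3, 43, 106, 425, 523,734]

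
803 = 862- 59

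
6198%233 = 140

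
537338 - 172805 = 364533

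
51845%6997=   2866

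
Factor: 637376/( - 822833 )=- 2^6 * 11^( - 1)*19^(-1)*23^1 *31^( - 1)*127^(  -  1) * 433^1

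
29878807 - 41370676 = -11491869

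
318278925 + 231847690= 550126615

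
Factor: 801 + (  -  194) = 607 = 607^1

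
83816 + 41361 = 125177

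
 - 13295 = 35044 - 48339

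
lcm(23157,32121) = 995751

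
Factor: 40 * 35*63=88200 = 2^3*3^2*5^2*7^2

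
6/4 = 3/2 = 1.50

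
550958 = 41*13438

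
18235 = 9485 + 8750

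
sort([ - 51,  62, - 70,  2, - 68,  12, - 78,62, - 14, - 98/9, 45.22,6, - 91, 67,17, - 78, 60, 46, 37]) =[ - 91, - 78, - 78, - 70, - 68,-51, - 14, - 98/9, 2,6, 12 , 17, 37, 45.22, 46,60,  62,62,67] 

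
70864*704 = 49888256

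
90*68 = 6120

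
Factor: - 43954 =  - 2^1 * 21977^1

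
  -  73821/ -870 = 24607/290 = 84.85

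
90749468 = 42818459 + 47931009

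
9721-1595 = 8126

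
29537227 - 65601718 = -36064491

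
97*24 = 2328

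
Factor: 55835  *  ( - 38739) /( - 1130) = 2^( - 1)*3^1 * 13^1 * 37^1 * 113^( - 1 ) * 349^1*859^1 = 432598413/226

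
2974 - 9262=- 6288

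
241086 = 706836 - 465750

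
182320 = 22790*8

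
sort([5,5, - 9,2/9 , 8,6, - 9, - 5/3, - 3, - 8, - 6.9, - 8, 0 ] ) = [ - 9 , - 9,  -  8, - 8, - 6.9,  -  3 , - 5/3,0,2/9,5,5, 6, 8]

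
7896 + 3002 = 10898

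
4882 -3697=1185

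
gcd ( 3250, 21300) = 50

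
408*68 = 27744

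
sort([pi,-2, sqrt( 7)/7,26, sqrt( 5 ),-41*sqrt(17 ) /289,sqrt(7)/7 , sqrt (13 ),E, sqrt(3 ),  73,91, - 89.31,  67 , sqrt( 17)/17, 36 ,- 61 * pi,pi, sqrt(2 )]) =[ - 61 *pi, - 89.31, - 2, - 41 * sqrt( 17)/289,sqrt( 17)/17,sqrt( 7) /7, sqrt( 7)/7, sqrt( 2), sqrt(3 ), sqrt(5 ), E , pi, pi,sqrt(13 ), 26,  36, 67,73,91]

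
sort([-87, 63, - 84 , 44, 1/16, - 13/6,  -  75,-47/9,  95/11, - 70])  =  [  -  87, - 84, - 75,- 70, - 47/9,  -  13/6,  1/16,95/11,  44,63]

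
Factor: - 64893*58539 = -3^2*13^1*19^1*79^1*97^1*223^1 = - 3798771327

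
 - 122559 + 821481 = 698922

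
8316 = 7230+1086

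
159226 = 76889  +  82337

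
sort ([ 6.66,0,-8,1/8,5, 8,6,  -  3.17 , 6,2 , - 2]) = [ -8, - 3.17, - 2,0, 1/8, 2,5, 6,6, 6.66,8 ]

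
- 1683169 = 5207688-6890857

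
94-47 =47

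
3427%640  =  227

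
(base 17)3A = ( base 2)111101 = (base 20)31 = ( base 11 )56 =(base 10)61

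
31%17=14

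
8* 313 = 2504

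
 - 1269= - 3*423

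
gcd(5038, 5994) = 2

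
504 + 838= 1342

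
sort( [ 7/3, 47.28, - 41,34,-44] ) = [ - 44, - 41,  7/3,  34,47.28]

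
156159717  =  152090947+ 4068770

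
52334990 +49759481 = 102094471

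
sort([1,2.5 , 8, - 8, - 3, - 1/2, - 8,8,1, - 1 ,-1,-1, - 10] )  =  [ - 10,-8, -8, - 3,  -  1 , - 1 , - 1,-1/2 , 1, 1, 2.5,8,8 ] 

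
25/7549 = 25/7549 =0.00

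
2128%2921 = 2128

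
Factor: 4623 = 3^1*23^1*67^1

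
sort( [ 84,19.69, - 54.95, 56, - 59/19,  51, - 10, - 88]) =[ - 88, - 54.95, - 10 , - 59/19, 19.69, 51, 56, 84]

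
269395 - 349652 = -80257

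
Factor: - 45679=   -17^1*2687^1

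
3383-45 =3338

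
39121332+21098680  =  60220012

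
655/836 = 655/836 = 0.78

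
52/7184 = 13/1796 = 0.01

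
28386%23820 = 4566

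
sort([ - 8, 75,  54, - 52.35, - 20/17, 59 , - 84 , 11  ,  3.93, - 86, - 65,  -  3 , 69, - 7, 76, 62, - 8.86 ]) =[ - 86, - 84, - 65, - 52.35 ,  -  8.86 , - 8 , - 7 ,-3 , - 20/17,3.93 , 11,54 , 59, 62,69, 75,76]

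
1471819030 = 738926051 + 732892979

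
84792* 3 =254376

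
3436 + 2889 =6325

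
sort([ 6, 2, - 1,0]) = [ - 1, 0,2 , 6]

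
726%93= 75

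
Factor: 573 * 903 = 517419= 3^2*7^1*43^1*191^1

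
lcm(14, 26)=182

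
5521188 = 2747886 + 2773302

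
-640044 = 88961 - 729005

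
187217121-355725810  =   - 168508689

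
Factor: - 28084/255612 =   -  59/537 =- 3^ ( - 1 )*59^1*179^( - 1)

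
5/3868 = 5/3868 = 0.00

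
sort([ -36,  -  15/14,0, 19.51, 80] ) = [ - 36, - 15/14, 0,19.51,80 ] 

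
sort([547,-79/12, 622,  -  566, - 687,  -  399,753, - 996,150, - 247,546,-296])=[ - 996, - 687, -566, - 399, - 296 , - 247,- 79/12, 150,546,547,622, 753]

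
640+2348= 2988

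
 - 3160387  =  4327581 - 7487968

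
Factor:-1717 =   -  17^1 * 101^1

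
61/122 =1/2 =0.50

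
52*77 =4004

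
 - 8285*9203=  - 76246855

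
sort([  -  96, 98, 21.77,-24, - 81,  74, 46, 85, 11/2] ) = [ - 96, - 81, - 24,  11/2,21.77,46, 74, 85,98 ]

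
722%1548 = 722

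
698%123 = 83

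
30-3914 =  - 3884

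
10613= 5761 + 4852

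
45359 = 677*67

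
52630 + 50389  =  103019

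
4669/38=122 + 33/38  =  122.87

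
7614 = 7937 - 323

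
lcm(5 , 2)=10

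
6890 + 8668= 15558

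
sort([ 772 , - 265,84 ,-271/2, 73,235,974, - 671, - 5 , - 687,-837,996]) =[ -837, - 687, - 671, - 265, - 271/2, - 5,73, 84, 235 , 772,974, 996]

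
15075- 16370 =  - 1295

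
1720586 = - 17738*( - 97)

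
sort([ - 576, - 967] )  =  [ - 967, - 576] 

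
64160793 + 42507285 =106668078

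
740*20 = 14800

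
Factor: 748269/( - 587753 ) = -3^2*71^1*1171^1*587753^( - 1 )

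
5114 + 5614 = 10728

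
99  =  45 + 54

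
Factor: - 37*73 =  - 2701 = - 37^1 * 73^1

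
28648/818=35 + 9/409=35.02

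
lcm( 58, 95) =5510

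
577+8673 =9250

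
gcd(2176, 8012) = 4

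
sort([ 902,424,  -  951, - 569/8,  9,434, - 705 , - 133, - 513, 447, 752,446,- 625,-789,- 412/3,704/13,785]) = [ - 951, - 789, - 705,-625,- 513, - 412/3, - 133, - 569/8,  9, 704/13 , 424,434 , 446,  447 , 752,785, 902]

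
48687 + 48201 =96888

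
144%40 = 24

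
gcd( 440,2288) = 88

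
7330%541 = 297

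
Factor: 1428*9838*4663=2^3*3^1*7^1*17^1*4663^1*4919^1 =65508920232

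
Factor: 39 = 3^1*13^1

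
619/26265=619/26265 = 0.02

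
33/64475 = 33/64475 = 0.00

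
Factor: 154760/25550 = 212/35 = 2^2*5^( - 1)*7^(- 1 )* 53^1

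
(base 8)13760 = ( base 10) 6128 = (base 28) 7mo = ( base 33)5kn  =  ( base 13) 2A35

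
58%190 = 58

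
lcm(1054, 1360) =42160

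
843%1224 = 843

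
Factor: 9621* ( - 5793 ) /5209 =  - 55734453/5209 = - 3^3*1069^1* 1931^1*5209^ (  -  1)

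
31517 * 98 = 3088666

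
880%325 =230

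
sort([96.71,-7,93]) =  [  -  7,93,96.71] 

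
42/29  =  42/29 =1.45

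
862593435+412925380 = 1275518815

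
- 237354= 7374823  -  7612177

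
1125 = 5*225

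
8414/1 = 8414 =8414.00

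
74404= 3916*19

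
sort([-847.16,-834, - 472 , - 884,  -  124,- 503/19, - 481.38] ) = [ - 884, - 847.16,  -  834, - 481.38, - 472,-124, - 503/19]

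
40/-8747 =  -  1 +8707/8747 = -0.00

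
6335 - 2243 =4092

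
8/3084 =2/771 =0.00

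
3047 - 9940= -6893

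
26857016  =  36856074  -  9999058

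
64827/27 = 2401 = 2401.00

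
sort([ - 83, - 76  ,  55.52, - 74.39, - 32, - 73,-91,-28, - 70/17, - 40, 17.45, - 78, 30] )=[  -  91,-83, - 78,  -  76, - 74.39,  -  73 , - 40, - 32, - 28, - 70/17, 17.45, 30,55.52 ]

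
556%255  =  46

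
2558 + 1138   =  3696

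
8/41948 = 2/10487 = 0.00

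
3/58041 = 1/19347 = 0.00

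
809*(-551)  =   - 445759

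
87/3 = 29 = 29.00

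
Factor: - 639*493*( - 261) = 82222047= 3^4*  17^1*29^2*71^1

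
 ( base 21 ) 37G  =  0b10111001110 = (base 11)1131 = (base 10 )1486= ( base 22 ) 31c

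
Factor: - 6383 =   -  13^1*491^1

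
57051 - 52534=4517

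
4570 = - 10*(-457 )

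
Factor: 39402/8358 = 3^1*7^( - 1)*11^1 = 33/7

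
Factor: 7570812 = 2^2* 3^1 * 630901^1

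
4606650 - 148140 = 4458510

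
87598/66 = 1327 + 8/33 = 1327.24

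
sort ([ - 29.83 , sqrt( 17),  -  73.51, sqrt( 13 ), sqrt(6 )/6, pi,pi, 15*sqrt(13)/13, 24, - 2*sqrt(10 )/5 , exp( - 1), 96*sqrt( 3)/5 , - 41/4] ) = [ - 73.51, - 29.83 , - 41/4, - 2*sqrt( 10)/5, exp( - 1 ), sqrt( 6 )/6 , pi, pi, sqrt( 13 ), sqrt(17 ), 15*sqrt( 13) /13, 24,96* sqrt( 3) /5]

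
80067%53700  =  26367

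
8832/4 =2208 = 2208.00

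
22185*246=5457510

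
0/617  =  0 = 0.00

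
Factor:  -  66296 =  -2^3*8287^1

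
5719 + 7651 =13370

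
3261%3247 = 14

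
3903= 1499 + 2404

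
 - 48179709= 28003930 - 76183639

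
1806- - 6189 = 7995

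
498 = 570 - 72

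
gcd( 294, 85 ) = 1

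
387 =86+301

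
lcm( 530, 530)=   530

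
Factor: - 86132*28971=-2^2* 3^3*29^1*37^1*61^1*353^1 = - 2495330172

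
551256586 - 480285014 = 70971572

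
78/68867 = 78/68867 =0.00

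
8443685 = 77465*109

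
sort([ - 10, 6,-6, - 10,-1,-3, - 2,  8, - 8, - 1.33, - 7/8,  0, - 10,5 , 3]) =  [ - 10, - 10,-10, - 8, - 6,-3,- 2, - 1.33 , - 1, - 7/8, 0, 3,5,  6, 8]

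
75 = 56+19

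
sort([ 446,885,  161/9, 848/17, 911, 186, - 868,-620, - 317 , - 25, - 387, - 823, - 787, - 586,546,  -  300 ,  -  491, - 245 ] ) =[ - 868, - 823, - 787, - 620 ,-586, - 491 , - 387, - 317,- 300, -245, - 25,161/9, 848/17, 186, 446,546,885, 911 ] 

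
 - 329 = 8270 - 8599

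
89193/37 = 2410+23/37= 2410.62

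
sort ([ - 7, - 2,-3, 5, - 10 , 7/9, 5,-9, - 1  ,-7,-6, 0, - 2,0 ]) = [-10, -9, - 7, - 7, - 6,-3,  -  2,-2,  -  1, 0 , 0,  7/9, 5, 5]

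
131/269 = 131/269 = 0.49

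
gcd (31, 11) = 1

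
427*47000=20069000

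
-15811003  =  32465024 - 48276027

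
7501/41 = 182 + 39/41 = 182.95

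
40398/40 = 1009 + 19/20 = 1009.95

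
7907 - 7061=846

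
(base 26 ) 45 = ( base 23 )4H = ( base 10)109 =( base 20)59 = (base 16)6D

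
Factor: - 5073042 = - 2^1*3^1*13^2*5003^1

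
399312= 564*708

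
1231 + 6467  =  7698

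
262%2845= 262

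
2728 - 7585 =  - 4857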